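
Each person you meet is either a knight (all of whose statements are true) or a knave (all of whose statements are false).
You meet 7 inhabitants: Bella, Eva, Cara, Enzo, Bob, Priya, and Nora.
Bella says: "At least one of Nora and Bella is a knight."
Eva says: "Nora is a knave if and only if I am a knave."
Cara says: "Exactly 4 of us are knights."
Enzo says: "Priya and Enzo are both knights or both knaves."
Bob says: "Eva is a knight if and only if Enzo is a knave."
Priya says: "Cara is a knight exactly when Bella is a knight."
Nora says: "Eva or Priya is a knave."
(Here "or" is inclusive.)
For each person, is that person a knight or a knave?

Bella is a knight, Eva is a knave, Cara is a knight, Enzo is a knave, Bob is a knave, Priya is a knight, and Nora is a knight.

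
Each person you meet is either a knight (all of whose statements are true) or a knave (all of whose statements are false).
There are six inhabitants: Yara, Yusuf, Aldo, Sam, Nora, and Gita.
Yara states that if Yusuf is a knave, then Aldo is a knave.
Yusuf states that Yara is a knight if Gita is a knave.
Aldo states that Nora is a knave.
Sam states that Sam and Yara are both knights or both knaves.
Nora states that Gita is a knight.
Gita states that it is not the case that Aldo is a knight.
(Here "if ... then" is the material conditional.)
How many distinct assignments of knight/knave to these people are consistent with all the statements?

Consistent assignments:
  Yara=knight, Yusuf=knight, Aldo=knight, Sam=knight, Nora=knave, Gita=knave
  Yara=knight, Yusuf=knight, Aldo=knight, Sam=knave, Nora=knave, Gita=knave
  Yara=knight, Yusuf=knight, Aldo=knave, Sam=knight, Nora=knight, Gita=knight
  Yara=knight, Yusuf=knight, Aldo=knave, Sam=knave, Nora=knight, Gita=knight

4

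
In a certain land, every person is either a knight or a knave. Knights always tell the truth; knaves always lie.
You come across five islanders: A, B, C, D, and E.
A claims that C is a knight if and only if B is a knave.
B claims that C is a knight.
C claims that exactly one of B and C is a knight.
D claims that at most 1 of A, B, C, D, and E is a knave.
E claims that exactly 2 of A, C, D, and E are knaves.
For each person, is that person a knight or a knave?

A is a knave, so "C is a knight if and only if B is a knave" must be false — and it is.
B is a knave; "C is a knight" is false, as required.
Since C is a knave, "exactly one of B and C is a knight" needs to be false, which holds.
D is a knave; "at most 1 of A, B, C, D, and E is a knave" is false, as required.
Since E is a knave, "exactly 2 of A, C, D, and E are knaves" needs to be false, which holds.

Knights: none. Knaves: A, B, C, D, and E.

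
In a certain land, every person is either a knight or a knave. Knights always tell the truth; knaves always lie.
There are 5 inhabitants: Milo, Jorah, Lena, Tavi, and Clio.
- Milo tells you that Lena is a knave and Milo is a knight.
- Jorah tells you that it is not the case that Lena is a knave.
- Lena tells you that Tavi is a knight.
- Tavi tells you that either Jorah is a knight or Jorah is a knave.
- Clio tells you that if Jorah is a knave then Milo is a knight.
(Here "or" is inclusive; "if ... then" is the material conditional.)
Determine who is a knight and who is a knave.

Milo is a knave, Jorah is a knight, Lena is a knight, Tavi is a knight, and Clio is a knight.

Since Milo is a knave, "Lena is a knave and Milo is a knight" needs to be False, which holds.
Jorah is a knight; "it is not the case that Lena is a knave" is True, as required.
As a knight, Lena's statement "Tavi is a knight" should be True; it is.
Tavi is a knight; "either Jorah is a knight or Jorah is a knave" is True, as required.
Clio (knight): "if Jorah is a knave then Milo is a knight" — True. ✓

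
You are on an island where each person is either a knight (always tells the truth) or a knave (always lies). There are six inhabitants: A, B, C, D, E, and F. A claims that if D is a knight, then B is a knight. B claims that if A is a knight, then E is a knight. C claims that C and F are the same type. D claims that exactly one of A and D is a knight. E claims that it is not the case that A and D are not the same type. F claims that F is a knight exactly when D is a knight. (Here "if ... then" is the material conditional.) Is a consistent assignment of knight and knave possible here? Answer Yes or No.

No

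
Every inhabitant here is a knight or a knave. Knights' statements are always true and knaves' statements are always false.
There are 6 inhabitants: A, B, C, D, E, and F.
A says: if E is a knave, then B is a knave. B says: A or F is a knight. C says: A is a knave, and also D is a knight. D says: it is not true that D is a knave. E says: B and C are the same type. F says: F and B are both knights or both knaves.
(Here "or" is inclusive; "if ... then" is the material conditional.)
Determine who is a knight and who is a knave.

Knights: B and F. Knaves: A, C, D, and E.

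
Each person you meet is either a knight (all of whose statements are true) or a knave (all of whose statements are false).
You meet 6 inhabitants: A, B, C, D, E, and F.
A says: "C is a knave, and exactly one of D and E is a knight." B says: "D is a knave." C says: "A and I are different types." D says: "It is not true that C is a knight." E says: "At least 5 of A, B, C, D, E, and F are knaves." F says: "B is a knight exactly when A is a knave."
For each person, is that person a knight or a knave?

A is a knave, B is a knight, C is a knight, D is a knave, E is a knave, and F is a knight.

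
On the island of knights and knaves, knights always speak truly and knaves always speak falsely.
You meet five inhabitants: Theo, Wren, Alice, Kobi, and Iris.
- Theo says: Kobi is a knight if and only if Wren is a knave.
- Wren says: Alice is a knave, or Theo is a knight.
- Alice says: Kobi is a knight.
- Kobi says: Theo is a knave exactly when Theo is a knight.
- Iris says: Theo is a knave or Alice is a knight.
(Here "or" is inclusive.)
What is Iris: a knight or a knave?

Consistent assignments: {Theo=knight, Wren=knight, Alice=knave, Kobi=knave, Iris=knave}
In every consistent assignment, Iris is a knave.

Iris is a knave.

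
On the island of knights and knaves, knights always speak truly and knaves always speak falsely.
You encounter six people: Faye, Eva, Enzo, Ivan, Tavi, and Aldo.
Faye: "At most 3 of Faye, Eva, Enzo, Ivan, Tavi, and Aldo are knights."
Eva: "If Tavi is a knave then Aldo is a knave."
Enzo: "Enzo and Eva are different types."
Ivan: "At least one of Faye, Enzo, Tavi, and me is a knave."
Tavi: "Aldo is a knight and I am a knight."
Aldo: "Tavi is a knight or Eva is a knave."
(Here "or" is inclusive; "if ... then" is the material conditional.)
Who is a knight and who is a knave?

Faye is a knight, Eva is a knave, Enzo is a knave, Ivan is a knight, Tavi is a knave, and Aldo is a knight.

Faye (knight): "at most 3 of Faye, Eva, Enzo, Ivan, Tavi, and Aldo are knights" — True. ✓
Eva is a knave, and the claim "if Tavi is a knave then Aldo is a knave" is indeed False.
Enzo is a knave, so "Enzo and Eva are different types" must be False — and it is.
Since Ivan is a knight, "at least one of Faye, Enzo, Tavi, and me is a knave" needs to be True, which holds.
Tavi is a knave, so "Aldo is a knight and I am a knight" must be False — and it is.
Aldo (knight): "Tavi is a knight or Eva is a knave" — True. ✓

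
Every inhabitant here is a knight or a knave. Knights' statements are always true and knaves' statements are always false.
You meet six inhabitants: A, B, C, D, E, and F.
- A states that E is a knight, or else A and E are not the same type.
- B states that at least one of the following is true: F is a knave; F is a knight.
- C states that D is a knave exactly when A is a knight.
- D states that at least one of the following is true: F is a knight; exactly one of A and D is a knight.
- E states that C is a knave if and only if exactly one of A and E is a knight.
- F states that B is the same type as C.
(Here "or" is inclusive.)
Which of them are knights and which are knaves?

A (knave): "E is a knight, or else A and E are not the same type" — false. ✓
B (knight): "at least one of the following is true: F is a knave; F is a knight" — true. ✓
C is a knave, and the claim "D is a knave exactly when A is a knight" is indeed false.
D is a knave, so "at least one of the following is true: F is a knight; exactly one of A and D is a knight" must be false — and it is.
E is a knave, so "C is a knave if and only if exactly one of A and E is a knight" must be false — and it is.
F (knave): "B is the same type as C" — false. ✓

A is a knave, B is a knight, C is a knave, D is a knave, E is a knave, and F is a knave.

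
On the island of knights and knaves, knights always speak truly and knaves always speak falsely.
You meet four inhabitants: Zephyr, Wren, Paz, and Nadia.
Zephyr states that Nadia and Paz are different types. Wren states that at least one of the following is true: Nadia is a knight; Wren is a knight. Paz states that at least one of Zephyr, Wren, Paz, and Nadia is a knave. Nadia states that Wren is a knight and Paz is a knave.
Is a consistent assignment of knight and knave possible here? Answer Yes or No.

Yes

One consistent assignment: Zephyr=knight, Wren=knight, Paz=knight, Nadia=knave.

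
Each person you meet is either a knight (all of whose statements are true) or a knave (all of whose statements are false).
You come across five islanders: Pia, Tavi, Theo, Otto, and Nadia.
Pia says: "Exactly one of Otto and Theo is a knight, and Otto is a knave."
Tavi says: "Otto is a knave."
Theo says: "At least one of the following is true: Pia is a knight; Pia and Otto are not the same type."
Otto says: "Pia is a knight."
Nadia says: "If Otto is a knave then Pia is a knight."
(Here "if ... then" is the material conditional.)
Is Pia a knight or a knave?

Pia is a knave.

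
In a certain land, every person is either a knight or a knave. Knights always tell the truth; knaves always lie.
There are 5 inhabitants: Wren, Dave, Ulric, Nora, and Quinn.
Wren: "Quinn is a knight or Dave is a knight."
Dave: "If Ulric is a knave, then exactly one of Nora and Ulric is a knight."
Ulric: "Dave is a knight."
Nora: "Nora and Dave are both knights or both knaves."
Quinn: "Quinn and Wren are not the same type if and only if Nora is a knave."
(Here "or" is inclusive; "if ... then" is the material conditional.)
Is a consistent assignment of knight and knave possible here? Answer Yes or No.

One consistent assignment: Wren=knight, Dave=knight, Ulric=knight, Nora=knight, Quinn=knight.

Yes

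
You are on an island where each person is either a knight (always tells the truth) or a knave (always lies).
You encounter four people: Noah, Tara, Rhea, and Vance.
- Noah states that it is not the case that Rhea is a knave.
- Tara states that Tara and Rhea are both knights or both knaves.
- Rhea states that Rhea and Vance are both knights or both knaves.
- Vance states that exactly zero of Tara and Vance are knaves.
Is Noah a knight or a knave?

Consistent assignments: {Noah=knight, Tara=knight, Rhea=knight, Vance=knight}
In every consistent assignment, Noah is a knight.

Noah is a knight.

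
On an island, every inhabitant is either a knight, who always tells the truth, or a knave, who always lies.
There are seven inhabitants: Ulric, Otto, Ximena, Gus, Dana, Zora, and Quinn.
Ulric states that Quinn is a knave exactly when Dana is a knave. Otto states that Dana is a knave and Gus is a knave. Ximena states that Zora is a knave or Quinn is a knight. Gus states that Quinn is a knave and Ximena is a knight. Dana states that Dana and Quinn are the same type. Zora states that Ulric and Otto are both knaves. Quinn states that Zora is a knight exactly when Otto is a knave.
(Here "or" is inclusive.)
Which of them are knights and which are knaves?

Ulric is a knave, Otto is a knight, Ximena is a knight, Gus is a knave, Dana is a knave, Zora is a knave, and Quinn is a knight.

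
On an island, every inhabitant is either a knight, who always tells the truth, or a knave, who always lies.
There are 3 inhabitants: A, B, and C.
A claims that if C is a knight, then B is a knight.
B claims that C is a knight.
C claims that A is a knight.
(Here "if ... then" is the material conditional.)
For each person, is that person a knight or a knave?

A is a knight, so "if C is a knight, then B is a knight" must be true — and it is.
Since B is a knight, "C is a knight" needs to be true, which holds.
C (knight): "A is a knight" — true. ✓

A is a knight, B is a knight, and C is a knight.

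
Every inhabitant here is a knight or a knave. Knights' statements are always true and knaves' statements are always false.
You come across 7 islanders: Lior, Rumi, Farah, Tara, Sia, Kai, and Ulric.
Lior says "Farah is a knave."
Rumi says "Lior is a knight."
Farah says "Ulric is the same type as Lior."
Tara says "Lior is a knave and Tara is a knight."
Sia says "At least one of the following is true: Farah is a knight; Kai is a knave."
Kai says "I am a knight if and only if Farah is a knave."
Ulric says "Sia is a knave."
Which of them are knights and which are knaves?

Lior is a knight, Rumi is a knight, Farah is a knave, Tara is a knave, Sia is a knight, Kai is a knave, and Ulric is a knave.

Lior is a knight, and the claim "Farah is a knave" is indeed True.
As a knight, Rumi's statement "Lior is a knight" should be True; it is.
Farah is a knave, so "Ulric is the same type as Lior" must be false — and it is.
Tara is a knave, so "Lior is a knave and Tara is a knight" must be false — and it is.
Since Sia is a knight, "at least one of the following is true: Farah is a knight; Kai is a knave" needs to be True, which holds.
Kai is a knave; "I am a knight if and only if Farah is a knave" is false, as required.
Ulric is a knave; "Sia is a knave" is false, as required.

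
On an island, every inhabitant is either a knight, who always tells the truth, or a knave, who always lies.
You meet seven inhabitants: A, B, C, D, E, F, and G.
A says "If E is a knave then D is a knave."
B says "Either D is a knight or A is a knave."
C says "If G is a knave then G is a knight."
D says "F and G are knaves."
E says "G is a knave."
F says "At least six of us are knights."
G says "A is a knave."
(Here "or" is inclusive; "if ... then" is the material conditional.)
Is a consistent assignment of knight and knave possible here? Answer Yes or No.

Yes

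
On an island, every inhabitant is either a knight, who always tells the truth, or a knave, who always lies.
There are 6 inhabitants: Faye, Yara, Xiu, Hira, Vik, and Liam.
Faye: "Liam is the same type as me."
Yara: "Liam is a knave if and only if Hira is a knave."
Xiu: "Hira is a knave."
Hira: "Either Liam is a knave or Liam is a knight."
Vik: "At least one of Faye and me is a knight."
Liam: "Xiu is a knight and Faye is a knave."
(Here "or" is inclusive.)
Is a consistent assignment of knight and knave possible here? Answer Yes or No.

Checking all 64 assignments, each has at least one speaker whose statement's truth value contradicts their type.

No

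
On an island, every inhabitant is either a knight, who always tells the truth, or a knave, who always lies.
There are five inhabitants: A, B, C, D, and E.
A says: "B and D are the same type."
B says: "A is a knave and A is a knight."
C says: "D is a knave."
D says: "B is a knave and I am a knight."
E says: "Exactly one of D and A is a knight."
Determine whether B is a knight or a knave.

B is a knave.

Consistent assignments: {A=knight, B=knave, C=knight, D=knave, E=knight}; {A=knave, B=knave, C=knave, D=knight, E=knight}
In every consistent assignment, B is a knave.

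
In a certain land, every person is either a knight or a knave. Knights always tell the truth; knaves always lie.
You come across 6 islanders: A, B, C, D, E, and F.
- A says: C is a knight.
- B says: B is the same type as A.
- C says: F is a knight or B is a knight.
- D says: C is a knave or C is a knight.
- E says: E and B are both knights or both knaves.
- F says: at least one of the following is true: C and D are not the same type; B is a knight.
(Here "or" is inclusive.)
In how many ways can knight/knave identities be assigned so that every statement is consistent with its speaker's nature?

Consistent assignments:
  A=knight, B=knight, C=knight, D=knight, E=knight, F=knight
  A=knight, B=knight, C=knight, D=knight, E=knave, F=knight

2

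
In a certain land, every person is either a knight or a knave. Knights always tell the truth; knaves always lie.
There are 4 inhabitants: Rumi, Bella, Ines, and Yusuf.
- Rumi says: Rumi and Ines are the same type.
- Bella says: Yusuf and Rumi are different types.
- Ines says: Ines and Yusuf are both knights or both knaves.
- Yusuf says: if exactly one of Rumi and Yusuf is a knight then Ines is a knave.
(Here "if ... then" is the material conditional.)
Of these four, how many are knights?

3

The unique consistent assignment is Rumi=knight, Bella=knave, Ines=knight, Yusuf=knight.
That has 3 knights.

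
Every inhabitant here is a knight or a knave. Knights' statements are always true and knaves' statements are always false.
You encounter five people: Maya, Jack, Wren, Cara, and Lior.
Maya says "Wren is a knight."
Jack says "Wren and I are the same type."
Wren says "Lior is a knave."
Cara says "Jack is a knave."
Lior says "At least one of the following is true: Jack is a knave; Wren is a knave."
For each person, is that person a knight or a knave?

Maya (knight): "Wren is a knight" — True. ✓
Jack is a knight, so "Wren and I are the same type" must be True — and it is.
Wren (knight): "Lior is a knave" — True. ✓
As a knave, Cara's statement "Jack is a knave" should be False; it is.
Since Lior is a knave, "at least one of the following is true: Jack is a knave; Wren is a knave" needs to be False, which holds.

Maya is a knight, Jack is a knight, Wren is a knight, Cara is a knave, and Lior is a knave.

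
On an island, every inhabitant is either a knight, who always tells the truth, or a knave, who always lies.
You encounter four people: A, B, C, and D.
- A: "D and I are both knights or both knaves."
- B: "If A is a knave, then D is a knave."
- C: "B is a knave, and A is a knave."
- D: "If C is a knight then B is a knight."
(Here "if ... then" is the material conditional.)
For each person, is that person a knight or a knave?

A (knight): "D and I are both knights or both knaves" — True. ✓
B is a knight, so "if A is a knave, then D is a knave" must be True — and it is.
As a knave, C's statement "B is a knave, and A is a knave" should be False; it is.
D is a knight, so "if C is a knight then B is a knight" must be True — and it is.

A is a knight, B is a knight, C is a knave, and D is a knight.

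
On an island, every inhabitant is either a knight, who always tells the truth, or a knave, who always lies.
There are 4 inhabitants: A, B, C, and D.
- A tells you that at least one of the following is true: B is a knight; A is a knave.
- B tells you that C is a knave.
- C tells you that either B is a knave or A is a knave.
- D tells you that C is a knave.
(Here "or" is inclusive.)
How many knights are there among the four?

The unique consistent assignment is A=knight, B=knight, C=knave, D=knight.
That has 3 knights.

3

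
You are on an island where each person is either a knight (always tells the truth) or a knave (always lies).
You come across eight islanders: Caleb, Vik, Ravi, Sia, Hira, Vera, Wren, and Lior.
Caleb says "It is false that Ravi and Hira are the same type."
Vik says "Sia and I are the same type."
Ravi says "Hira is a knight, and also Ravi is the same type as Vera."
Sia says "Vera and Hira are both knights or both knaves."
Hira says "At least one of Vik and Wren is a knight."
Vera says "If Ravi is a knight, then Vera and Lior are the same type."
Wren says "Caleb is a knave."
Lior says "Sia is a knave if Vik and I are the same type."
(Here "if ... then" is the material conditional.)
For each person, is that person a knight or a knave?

Caleb is a knave, Vik is a knave, Ravi is a knight, Sia is a knight, Hira is a knight, Vera is a knight, Wren is a knight, and Lior is a knight.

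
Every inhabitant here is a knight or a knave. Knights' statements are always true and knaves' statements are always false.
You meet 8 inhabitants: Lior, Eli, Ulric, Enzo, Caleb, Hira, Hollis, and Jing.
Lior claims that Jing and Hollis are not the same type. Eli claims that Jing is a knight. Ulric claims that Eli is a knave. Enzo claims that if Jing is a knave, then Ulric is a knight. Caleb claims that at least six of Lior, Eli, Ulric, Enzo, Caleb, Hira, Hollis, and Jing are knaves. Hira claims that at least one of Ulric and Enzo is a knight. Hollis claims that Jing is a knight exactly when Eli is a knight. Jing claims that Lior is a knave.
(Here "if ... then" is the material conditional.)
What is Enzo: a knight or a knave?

Enzo is a knight.

Consistent assignments: {Lior=knight, Eli=knave, Ulric=knight, Enzo=knight, Caleb=knave, Hira=knight, Hollis=knight, Jing=knave}; {Lior=knave, Eli=knight, Ulric=knave, Enzo=knight, Caleb=knave, Hira=knight, Hollis=knight, Jing=knight}
In every consistent assignment, Enzo is a knight.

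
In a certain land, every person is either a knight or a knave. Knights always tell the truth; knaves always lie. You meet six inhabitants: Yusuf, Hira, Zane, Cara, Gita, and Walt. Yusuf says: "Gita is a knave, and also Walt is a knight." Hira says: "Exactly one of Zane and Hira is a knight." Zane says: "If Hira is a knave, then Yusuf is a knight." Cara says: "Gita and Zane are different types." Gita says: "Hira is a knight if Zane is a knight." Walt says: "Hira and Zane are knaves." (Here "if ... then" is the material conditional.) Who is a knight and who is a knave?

Yusuf is a knave, Hira is a knave, Zane is a knave, Cara is a knight, Gita is a knight, and Walt is a knight.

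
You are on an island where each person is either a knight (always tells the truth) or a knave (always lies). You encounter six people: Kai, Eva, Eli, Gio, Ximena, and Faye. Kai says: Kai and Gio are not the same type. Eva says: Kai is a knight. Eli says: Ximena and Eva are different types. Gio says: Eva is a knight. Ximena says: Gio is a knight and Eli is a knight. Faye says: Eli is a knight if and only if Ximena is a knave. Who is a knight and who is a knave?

Kai is a knave, Eva is a knave, Eli is a knave, Gio is a knave, Ximena is a knave, and Faye is a knave.

As a knave, Kai's statement "Kai and Gio are not the same type" should be false; it is.
As a knave, Eva's statement "Kai is a knight" should be false; it is.
Eli is a knave, and the claim "Ximena and Eva are different types" is indeed false.
Gio (knave): "Eva is a knight" — false. ✓
Since Ximena is a knave, "Gio is a knight and Eli is a knight" needs to be false, which holds.
Faye is a knave, so "Eli is a knight if and only if Ximena is a knave" must be false — and it is.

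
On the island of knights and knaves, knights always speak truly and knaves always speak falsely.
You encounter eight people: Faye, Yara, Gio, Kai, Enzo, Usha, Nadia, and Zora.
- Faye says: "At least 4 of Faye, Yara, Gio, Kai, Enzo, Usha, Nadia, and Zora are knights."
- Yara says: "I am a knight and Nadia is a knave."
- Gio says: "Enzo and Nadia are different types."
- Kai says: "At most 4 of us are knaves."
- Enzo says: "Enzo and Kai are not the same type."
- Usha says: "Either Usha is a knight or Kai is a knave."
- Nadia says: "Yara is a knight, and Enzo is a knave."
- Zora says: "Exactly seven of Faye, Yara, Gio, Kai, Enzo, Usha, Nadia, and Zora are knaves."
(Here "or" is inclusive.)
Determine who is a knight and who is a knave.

As a knave, Faye's statement "at least 4 of Faye, Yara, Gio, Kai, Enzo, Usha, Nadia, and Zora are knights" should be false; it is.
Yara is a knave; "I am a knight and Nadia is a knave" is false, as required.
Since Gio is a knight, "Enzo and Nadia are different types" needs to be true, which holds.
As a knave, Kai's statement "at most 4 of us are knaves" should be false; it is.
Enzo is a knight; "Enzo and Kai are not the same type" is true, as required.
As a knight, Usha's statement "either Usha is a knight or Kai is a knave" should be true; it is.
Nadia is a knave; "Yara is a knight, and Enzo is a knave" is false, as required.
Zora is a knave, so "exactly seven of Faye, Yara, Gio, Kai, Enzo, Usha, Nadia, and Zora are knaves" must be false — and it is.

Faye is a knave, Yara is a knave, Gio is a knight, Kai is a knave, Enzo is a knight, Usha is a knight, Nadia is a knave, and Zora is a knave.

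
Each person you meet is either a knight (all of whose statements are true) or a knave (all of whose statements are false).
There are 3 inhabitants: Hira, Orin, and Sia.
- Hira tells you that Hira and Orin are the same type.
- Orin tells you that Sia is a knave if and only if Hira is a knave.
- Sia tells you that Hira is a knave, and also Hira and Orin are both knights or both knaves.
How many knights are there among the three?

1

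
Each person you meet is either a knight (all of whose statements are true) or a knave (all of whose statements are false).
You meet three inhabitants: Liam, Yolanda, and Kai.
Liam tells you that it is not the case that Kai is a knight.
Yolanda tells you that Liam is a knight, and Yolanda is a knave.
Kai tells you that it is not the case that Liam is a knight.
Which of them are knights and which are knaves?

Liam (knave): "it is not the case that Kai is a knight" — False. ✓
As a knave, Yolanda's statement "Liam is a knight, and Yolanda is a knave" should be False; it is.
Kai is a knight; "it is not the case that Liam is a knight" is True, as required.

Liam is a knave, Yolanda is a knave, and Kai is a knight.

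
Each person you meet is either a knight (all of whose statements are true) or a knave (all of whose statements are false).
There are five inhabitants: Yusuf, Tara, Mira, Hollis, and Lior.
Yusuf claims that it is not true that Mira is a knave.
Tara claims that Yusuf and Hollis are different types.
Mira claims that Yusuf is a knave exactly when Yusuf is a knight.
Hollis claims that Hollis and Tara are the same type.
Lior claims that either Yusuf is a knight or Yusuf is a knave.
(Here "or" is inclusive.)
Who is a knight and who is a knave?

As a knave, Yusuf's statement "it is not true that Mira is a knave" should be false; it is.
Tara is a knight, so "Yusuf and Hollis are different types" must be True — and it is.
Since Mira is a knave, "Yusuf is a knave exactly when Yusuf is a knight" needs to be false, which holds.
Hollis is a knight, so "Hollis and Tara are the same type" must be True — and it is.
Since Lior is a knight, "either Yusuf is a knight or Yusuf is a knave" needs to be True, which holds.

Yusuf is a knave, Tara is a knight, Mira is a knave, Hollis is a knight, and Lior is a knight.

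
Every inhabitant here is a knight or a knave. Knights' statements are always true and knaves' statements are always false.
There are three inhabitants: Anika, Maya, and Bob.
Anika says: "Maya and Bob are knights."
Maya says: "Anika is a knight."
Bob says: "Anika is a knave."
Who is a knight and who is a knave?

Knights: Bob. Knaves: Anika and Maya.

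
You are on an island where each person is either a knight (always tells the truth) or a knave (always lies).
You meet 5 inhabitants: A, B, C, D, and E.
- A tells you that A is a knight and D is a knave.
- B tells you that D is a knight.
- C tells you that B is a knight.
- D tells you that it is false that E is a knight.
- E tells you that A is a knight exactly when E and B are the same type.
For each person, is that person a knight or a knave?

Knights: E. Knaves: A, B, C, and D.

A is a knave, and the claim "A is a knight and D is a knave" is indeed false.
B (knave): "D is a knight" — false. ✓
C is a knave; "B is a knight" is false, as required.
Since D is a knave, "it is false that E is a knight" needs to be false, which holds.
As a knight, E's statement "A is a knight exactly when E and B are the same type" should be true; it is.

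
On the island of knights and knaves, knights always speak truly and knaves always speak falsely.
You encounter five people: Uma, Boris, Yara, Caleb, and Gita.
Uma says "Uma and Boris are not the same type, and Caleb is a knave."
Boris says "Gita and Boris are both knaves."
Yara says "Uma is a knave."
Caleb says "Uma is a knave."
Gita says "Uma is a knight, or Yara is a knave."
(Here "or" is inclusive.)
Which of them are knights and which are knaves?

Suppose Uma is a knave. Then Uma's statement "Uma and Boris are not the same type, and Caleb is a knave" would have to be false. Checking the 16 ways to assign the others, none is consistent with every speaker.
(For instance, with Boris=knave, Yara=knave, Caleb=knave, Gita=knight, Yara's claim "Uma is a knave" comes out true where it would need to be false.)
So Uma must be a knight, making "Uma and Boris are not the same type, and Caleb is a knave" true. Taking Uma=knight, Boris=knave, Yara=knave, Caleb=knave, Gita=knight, each remaining statement checks out:
  Boris (knave): "Gita and Boris are both knaves" — false. ✓
  Yara (knave): "Uma is a knave" — false. ✓
  Caleb (knave): "Uma is a knave" — false. ✓
  Gita (knight): "Uma is a knight, or Yara is a knave" — true. ✓
This is the unique consistent assignment.

Uma is a knight, Boris is a knave, Yara is a knave, Caleb is a knave, and Gita is a knight.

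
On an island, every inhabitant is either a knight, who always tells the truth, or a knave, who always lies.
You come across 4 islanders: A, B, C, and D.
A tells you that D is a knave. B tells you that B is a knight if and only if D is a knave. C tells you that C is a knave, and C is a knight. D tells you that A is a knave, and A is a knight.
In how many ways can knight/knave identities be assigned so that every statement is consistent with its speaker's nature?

Consistent assignments:
  A=knight, B=knight, C=knave, D=knave
  A=knight, B=knave, C=knave, D=knave

2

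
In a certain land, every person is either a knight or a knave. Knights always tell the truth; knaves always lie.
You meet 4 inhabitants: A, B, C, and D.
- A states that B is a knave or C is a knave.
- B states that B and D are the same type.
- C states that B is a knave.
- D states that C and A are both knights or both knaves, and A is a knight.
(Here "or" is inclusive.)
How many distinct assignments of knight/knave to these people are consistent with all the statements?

1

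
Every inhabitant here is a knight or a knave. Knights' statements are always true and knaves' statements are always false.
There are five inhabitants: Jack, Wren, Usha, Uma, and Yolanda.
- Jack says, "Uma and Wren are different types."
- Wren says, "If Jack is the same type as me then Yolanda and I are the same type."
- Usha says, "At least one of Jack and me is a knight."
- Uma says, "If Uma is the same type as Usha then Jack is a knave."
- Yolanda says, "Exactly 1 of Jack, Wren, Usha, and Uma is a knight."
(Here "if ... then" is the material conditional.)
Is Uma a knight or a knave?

Consistent assignments: {Jack=knave, Wren=knight, Usha=knight, Uma=knight, Yolanda=knave}; {Jack=knave, Wren=knight, Usha=knave, Uma=knight, Yolanda=knave}
In every consistent assignment, Uma is a knight.

Uma is a knight.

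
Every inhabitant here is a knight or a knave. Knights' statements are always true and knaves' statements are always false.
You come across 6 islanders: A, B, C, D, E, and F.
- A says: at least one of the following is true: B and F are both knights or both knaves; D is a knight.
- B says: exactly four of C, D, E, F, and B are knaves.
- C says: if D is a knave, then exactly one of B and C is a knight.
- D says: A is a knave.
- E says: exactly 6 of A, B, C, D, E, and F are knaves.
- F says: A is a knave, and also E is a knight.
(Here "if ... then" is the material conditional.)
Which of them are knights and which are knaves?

As a knight, A's statement "at least one of the following is true: B and F are both knights or both knaves; D is a knight" should be True; it is.
Since B is a knave, "exactly four of C, D, E, F, and B are knaves" needs to be false, which holds.
C is a knave; "if D is a knave, then exactly one of B and C is a knight" is false, as required.
D is a knave, so "A is a knave" must be false — and it is.
As a knave, E's statement "exactly 6 of A, B, C, D, E, and F are knaves" should be false; it is.
F (knave): "A is a knave, and also E is a knight" — false. ✓

A is a knight, B is a knave, C is a knave, D is a knave, E is a knave, and F is a knave.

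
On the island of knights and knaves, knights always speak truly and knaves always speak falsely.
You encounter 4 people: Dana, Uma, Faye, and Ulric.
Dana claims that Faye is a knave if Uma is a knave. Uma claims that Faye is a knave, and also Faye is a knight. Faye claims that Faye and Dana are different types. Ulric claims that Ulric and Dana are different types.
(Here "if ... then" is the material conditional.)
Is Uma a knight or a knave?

Uma is a knave.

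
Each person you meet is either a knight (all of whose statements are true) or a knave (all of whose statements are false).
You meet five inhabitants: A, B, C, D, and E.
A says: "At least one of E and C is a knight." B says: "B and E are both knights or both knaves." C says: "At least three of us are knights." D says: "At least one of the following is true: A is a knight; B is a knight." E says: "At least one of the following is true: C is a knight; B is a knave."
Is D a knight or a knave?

D is a knight.

Consistent assignments: {A=knight, B=knight, C=knight, D=knight, E=knight}; {A=knight, B=knave, C=knight, D=knight, E=knight}
In every consistent assignment, D is a knight.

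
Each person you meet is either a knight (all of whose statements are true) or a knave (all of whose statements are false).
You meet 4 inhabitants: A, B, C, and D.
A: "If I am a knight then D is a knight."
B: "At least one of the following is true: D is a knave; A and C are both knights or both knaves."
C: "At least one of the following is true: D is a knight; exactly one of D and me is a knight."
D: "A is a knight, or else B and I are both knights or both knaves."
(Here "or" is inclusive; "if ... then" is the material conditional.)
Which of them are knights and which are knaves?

Knights: A, B, C, and D. Knaves: none.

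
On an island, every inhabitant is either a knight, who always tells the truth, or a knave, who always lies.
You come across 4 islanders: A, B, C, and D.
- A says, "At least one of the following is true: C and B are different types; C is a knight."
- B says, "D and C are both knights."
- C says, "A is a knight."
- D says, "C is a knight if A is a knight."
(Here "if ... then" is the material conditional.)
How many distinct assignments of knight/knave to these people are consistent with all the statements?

Consistent assignments:
  A=knight, B=knight, C=knight, D=knight
  A=knave, B=knave, C=knave, D=knight

2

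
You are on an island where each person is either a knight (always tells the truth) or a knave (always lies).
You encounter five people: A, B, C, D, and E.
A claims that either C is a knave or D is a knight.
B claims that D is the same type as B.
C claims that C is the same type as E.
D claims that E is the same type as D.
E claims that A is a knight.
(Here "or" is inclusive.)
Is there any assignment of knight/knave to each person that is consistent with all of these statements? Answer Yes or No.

Yes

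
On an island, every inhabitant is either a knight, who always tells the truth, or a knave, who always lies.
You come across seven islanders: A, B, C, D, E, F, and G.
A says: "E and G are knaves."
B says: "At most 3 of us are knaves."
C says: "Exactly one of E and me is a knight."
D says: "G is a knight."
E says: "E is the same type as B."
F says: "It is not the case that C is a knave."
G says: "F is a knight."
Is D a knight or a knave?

D is a knight.

Consistent assignments: {A=knave, B=knight, C=knight, D=knight, E=knave, F=knight, G=knight}
In every consistent assignment, D is a knight.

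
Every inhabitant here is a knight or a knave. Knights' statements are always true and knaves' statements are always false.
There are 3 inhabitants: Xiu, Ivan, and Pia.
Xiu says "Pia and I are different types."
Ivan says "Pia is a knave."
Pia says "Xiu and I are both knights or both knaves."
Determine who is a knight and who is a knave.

Xiu is a knight, Ivan is a knight, and Pia is a knave.

Xiu (knight): "Pia and I are different types" — true. ✓
Ivan (knight): "Pia is a knave" — true. ✓
Pia is a knave, and the claim "Xiu and I are both knights or both knaves" is indeed false.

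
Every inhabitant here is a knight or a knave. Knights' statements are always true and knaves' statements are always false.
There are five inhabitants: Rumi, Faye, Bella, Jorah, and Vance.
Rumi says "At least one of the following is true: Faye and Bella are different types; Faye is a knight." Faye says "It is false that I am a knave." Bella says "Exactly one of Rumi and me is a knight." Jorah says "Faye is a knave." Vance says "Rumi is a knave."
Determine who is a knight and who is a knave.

Knights: Jorah and Vance. Knaves: Rumi, Faye, and Bella.

Rumi is a knave, and the claim "at least one of the following is true: Faye and Bella are different types; Faye is a knight" is indeed false.
Faye is a knave, and the claim "it is false that I am a knave" is indeed false.
Since Bella is a knave, "exactly one of Rumi and me is a knight" needs to be false, which holds.
As a knight, Jorah's statement "Faye is a knave" should be True; it is.
Vance (knight): "Rumi is a knave" — True. ✓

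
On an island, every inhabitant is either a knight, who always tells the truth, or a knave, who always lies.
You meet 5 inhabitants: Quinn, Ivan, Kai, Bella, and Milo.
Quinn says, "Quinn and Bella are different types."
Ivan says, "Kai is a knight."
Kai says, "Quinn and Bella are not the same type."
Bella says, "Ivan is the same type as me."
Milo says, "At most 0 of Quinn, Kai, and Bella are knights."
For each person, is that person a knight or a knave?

Quinn is a knight, Ivan is a knight, Kai is a knight, Bella is a knave, and Milo is a knave.

Suppose Quinn is a knave. Then Quinn's statement "Quinn and Bella are different types" would have to be false. Checking the 16 ways to assign the others, none is consistent with every speaker.
(For instance, with Ivan=knight, Kai=knight, Bella=knave, Milo=knave, Kai's claim "Quinn and Bella are not the same type" comes out false where it would need to be true.)
So Quinn must be a knight, making "Quinn and Bella are different types" true. Taking Quinn=knight, Ivan=knight, Kai=knight, Bella=knave, Milo=knave, each remaining statement checks out:
  Ivan (knight): "Kai is a knight" — true. ✓
  Kai (knight): "Quinn and Bella are not the same type" — true. ✓
  Bella (knave): "Ivan is the same type as me" — false. ✓
  Milo (knave): "at most 0 of Quinn, Kai, and Bella are knights" — false. ✓
This is the unique consistent assignment.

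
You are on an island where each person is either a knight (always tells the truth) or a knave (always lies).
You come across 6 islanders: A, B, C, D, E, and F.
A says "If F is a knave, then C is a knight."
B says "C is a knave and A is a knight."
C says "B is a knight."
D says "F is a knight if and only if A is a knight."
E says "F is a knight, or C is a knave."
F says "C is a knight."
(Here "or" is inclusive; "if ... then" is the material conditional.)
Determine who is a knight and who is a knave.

A is a knave, B is a knave, C is a knave, D is a knight, E is a knight, and F is a knave.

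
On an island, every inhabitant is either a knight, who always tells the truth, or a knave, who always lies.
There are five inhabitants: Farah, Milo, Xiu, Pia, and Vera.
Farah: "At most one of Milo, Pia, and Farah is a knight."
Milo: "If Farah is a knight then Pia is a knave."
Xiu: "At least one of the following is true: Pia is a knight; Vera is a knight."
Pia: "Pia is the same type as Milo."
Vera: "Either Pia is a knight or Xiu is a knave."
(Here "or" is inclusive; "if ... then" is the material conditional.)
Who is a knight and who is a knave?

Farah is a knave, Milo is a knight, Xiu is a knight, Pia is a knight, and Vera is a knight.

Suppose Farah is a knight. Then Farah's statement "at most one of Milo, Pia, and Farah is a knight" would have to be true. Checking the 16 ways to assign the others, none is consistent with every speaker.
(For instance, with Milo=knight, Xiu=knight, Pia=knight, Vera=knight, Farah's claim "at most one of Milo, Pia, and Farah is a knight" comes out false where it would need to be true.)
So Farah must be a knave, making "at most one of Milo, Pia, and Farah is a knight" false. Taking Farah=knave, Milo=knight, Xiu=knight, Pia=knight, Vera=knight, each remaining statement checks out:
  Milo (knight): "if Farah is a knight then Pia is a knave" — true. ✓
  Xiu (knight): "at least one of the following is true: Pia is a knight; Vera is a knight" — true. ✓
  Pia (knight): "Pia is the same type as Milo" — true. ✓
  Vera (knight): "either Pia is a knight or Xiu is a knave" — true. ✓
This is the unique consistent assignment.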